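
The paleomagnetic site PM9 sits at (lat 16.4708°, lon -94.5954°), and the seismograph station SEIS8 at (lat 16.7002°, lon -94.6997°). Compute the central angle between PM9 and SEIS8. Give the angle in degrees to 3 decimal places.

0.250°

Δφ = 0.2294°,  Δλ = -0.1043°
a = sin²(Δφ/2) + cos φ₁ cos φ₂ sin²(Δλ/2) = 0.000005
c = 2·arcsin(√a) = 0.004367 rad = 0.2502°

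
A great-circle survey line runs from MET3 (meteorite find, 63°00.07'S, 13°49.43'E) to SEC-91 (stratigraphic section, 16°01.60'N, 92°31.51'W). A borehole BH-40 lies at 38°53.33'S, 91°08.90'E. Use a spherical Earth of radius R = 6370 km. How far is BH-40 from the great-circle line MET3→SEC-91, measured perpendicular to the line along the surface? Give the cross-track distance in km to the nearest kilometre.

MET3: φ = -63.00117°, λ = +13.82383°
SEC-91: φ = +16.02667°, λ = -92.52517°
BH-40: φ = -38.88883°, λ = +91.14833°
δ₁₃ = central angle MET3→BH-40 = 0.880291 rad  (haversine)
θ₁₃ = bearing MET3→BH-40 = 99.921°,  θ₁₂ = bearing MET3→SEC-91 = 262.848°
dₓₜ = R·arcsin(sin δ₁₃ · sin(θ₁₃ − θ₁₂)) = 6370·arcsin(0.77092·sin(-162.927°)) = -1454.398 km
|dₓₜ| = 1454.398 km

1454 km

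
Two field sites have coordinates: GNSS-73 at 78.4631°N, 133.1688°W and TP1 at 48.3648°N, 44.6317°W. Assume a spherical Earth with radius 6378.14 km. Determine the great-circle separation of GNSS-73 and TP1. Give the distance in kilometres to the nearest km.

Δφ = -30.0983°,  Δλ = 88.5371°
a = sin²(Δφ/2) + cos φ₁ cos φ₂ sin²(Δλ/2) = 0.132159
c = 2·arcsin(√a) = 0.744123 rad = 42.6351°
d = R·c = 6378.14 × 0.744123 = 4746.1 km

4746 km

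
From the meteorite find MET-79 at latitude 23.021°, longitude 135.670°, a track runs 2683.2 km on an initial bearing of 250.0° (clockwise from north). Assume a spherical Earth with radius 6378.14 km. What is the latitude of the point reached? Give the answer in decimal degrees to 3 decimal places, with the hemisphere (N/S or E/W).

δ = d/R = 2683.2/6378.14 = 0.420687 rad
φ₂ = arcsin(sin φ₁ cos δ + cos φ₁ sin δ cos θ)
   = arcsin(0.39107·0.91281 + 0.92036·0.40839·-0.34202) = 13.20392°
λ₂ = λ₁ + atan2(sin θ sin δ cos φ₁, cos δ − sin φ₁ sin φ₂) = 112.45518°

13.204°N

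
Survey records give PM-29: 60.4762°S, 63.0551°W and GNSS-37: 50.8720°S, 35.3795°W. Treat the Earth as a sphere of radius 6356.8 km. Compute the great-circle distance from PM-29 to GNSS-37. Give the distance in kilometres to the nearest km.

Δφ = 9.6042°,  Δλ = 27.6756°
a = sin²(Δφ/2) + cos φ₁ cos φ₂ sin²(Δλ/2) = 0.024797
c = 2·arcsin(√a) = 0.316259 rad = 18.1203°
d = R·c = 6356.8 × 0.316259 = 2010.4 km

2010 km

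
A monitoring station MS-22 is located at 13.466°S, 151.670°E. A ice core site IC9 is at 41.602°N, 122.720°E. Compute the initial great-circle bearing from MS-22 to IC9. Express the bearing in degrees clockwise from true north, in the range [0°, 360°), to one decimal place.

335.6°

Δλ = -28.9500°
y = sin Δλ · cos φ₂ = -0.361958
x = cos φ₁ sin φ₂ − sin φ₁ cos φ₂ cos Δλ = 0.798073
θ = atan2(y, x) = -24.3962° → 335.6038° (mod 360°)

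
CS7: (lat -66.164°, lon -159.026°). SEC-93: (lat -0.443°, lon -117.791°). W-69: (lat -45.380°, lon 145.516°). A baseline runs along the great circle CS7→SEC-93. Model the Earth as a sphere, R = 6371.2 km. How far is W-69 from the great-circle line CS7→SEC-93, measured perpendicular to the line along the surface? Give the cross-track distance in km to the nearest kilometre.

3117 km

δ₁₃ = central angle CS7→W-69 = 0.623194 rad  (haversine)
θ₁₃ = bearing CS7→W-69 = 277.547°,  θ₁₂ = bearing CS7→SEC-93 = 43.909°
dₓₜ = R·arcsin(sin δ₁₃ · sin(θ₁₃ − θ₁₂)) = 6371.2·arcsin(0.58363·sin(233.638°)) = -3117.311 km
|dₓₜ| = 3117.311 km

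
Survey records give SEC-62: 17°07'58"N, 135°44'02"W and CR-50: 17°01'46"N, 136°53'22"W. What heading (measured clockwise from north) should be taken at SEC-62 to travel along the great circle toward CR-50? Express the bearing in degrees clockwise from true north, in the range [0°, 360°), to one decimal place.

264.8°

SEC-62: φ = +17.13278°, λ = -135.73389°
CR-50: φ = +17.02944°, λ = -136.88944°
Δλ = -1.1556°
y = sin Δλ · cos φ₂ = -0.019283
x = cos φ₁ sin φ₂ − sin φ₁ cos φ₂ cos Δλ = -0.001746
θ = atan2(y, x) = -95.1745° → 264.8255° (mod 360°)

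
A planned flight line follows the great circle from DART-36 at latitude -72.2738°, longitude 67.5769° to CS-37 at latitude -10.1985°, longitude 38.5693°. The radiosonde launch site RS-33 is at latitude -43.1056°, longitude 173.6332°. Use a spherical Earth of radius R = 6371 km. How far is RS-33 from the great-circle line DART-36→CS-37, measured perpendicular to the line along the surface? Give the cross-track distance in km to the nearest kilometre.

δ₁₃ = central angle DART-36→RS-33 = 0.940456 rad  (haversine)
θ₁₃ = bearing DART-36→RS-33 = 119.713°,  θ₁₂ = bearing DART-36→CS-37 = 328.073°
dₓₜ = R·arcsin(sin δ₁₃ · sin(θ₁₃ − θ₁₂)) = 6371·arcsin(0.80783·sin(-208.361°)) = 2509.129 km
|dₓₜ| = 2509.129 km

2509 km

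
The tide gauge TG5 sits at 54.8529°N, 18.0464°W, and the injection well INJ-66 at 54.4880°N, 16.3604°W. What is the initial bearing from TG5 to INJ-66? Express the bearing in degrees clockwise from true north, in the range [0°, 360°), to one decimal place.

Δλ = 1.6860°
y = sin Δλ · cos φ₂ = 0.017090
x = cos φ₁ sin φ₂ − sin φ₁ cos φ₂ cos Δλ = -0.006163
θ = atan2(y, x) = 109.8300° → 109.8300° (mod 360°)

109.8°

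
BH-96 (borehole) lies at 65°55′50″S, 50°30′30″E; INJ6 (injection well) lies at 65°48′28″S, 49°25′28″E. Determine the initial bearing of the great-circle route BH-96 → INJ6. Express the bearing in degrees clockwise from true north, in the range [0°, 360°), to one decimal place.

BH-96: φ = -65.93056°, λ = +50.50833°
INJ6: φ = -65.80778°, λ = +49.42444°
Δλ = -1.0839°
y = sin Δλ · cos φ₂ = -0.007752
x = cos φ₁ sin φ₂ − sin φ₁ cos φ₂ cos Δλ = 0.002076
θ = atan2(y, x) = -75.0082° → 284.9918° (mod 360°)

285.0°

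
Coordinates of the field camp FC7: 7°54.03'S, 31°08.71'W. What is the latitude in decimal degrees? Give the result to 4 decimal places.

7° + 54.03′/60 = 7 + 0.90050 = 7.9005°

7.9005°S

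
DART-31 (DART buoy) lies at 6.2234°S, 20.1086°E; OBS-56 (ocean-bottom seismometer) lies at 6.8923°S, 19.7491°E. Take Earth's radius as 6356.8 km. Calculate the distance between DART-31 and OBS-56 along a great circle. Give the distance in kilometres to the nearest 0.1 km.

84.1 km

Δφ = -0.6689°,  Δλ = -0.3595°
a = sin²(Δφ/2) + cos φ₁ cos φ₂ sin²(Δλ/2) = 0.000044
c = 2·arcsin(√a) = 0.013234 rad = 0.7583°
d = R·c = 6356.8 × 0.013234 = 84.1 km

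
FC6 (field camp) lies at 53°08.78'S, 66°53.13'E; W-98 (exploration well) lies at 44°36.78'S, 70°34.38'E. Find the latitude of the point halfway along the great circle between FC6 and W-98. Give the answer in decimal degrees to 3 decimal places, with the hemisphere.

48.894°S

FC6: φ = -53.14633°, λ = +66.88550°
W-98: φ = -44.61300°, λ = +70.57300°
Bx = cos φ₂ cos Δλ = 0.710393,  By = cos φ₂ sin Δλ = 0.045783
φₘ = atan2(sin φ₁ + sin φ₂, √((cos φ₁ + Bx)² + By²)) = -48.89426°
λₘ = λ₁ + atan2(By, cos φ₁ + Bx) = 68.88687°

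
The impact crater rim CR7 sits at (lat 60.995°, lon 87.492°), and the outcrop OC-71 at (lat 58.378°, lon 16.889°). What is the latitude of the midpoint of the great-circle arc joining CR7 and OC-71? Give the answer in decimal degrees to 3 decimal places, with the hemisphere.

64.483°N

Bx = cos φ₂ cos Δλ = 0.174130,  By = cos φ₂ sin Δλ = -0.494553
φₘ = atan2(sin φ₁ + sin φ₂, √((cos φ₁ + Bx)² + By²)) = 64.48280°
λₘ = λ₁ + atan2(By, cos φ₁ + Bx) = 50.60594°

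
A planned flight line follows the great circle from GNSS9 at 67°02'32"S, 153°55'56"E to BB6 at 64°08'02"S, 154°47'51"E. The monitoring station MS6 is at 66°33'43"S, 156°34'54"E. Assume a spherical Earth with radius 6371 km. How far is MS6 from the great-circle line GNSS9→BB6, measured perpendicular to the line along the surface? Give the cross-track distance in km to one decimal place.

GNSS9: φ = -67.04222°, λ = +153.93222°
BB6: φ = -64.13389°, λ = +154.79750°
MS6: φ = -66.56194°, λ = +156.58167°
δ₁₃ = central angle GNSS9→MS6 = 0.020049 rad  (haversine)
θ₁₃ = bearing GNSS9→MS6 = 66.510°,  θ₁₂ = bearing GNSS9→BB6 = 7.405°
dₓₜ = R·arcsin(sin δ₁₃ · sin(θ₁₃ − θ₁₂)) = 6371·arcsin(0.02005·sin(59.105°)) = 109.607 km
|dₓₜ| = 109.607 km

109.6 km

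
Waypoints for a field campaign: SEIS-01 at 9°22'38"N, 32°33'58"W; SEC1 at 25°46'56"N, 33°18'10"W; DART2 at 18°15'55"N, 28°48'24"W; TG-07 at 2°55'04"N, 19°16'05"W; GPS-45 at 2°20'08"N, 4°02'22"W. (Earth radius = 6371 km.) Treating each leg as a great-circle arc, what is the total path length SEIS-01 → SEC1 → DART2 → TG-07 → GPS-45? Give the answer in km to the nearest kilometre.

SEIS-01: φ = +9.37722°, λ = -32.56611°
SEC1: φ = +25.78222°, λ = -33.30278°
DART2: φ = +18.26528°, λ = -28.80667°
TG-07: φ = +2.91778°, λ = -19.26806°
GPS-45: φ = +2.33556°, λ = -4.03944°
SEIS-01→SEC1: c = 0.286581 rad, d = 1825.81 km
SEC1→DART2: c = 0.149975 rad, d = 955.49 km
DART2→TG-07: c = 0.313610 rad, d = 1998.01 km
TG-07→GPS-45: c = 0.265702 rad, d = 1692.79 km
Total = 1825.81 + 955.49 + 1998.01 + 1692.79 = 6472.09 km

6472 km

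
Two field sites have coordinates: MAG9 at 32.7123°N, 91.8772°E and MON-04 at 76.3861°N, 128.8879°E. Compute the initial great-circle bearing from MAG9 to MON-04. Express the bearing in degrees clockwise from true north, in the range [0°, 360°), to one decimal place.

11.2°

Δλ = 37.0107°
y = sin Δλ · cos φ₂ = 0.141689
x = cos φ₁ sin φ₂ − sin φ₁ cos φ₂ cos Δλ = 0.716180
θ = atan2(y, x) = 11.1909° → 11.1909° (mod 360°)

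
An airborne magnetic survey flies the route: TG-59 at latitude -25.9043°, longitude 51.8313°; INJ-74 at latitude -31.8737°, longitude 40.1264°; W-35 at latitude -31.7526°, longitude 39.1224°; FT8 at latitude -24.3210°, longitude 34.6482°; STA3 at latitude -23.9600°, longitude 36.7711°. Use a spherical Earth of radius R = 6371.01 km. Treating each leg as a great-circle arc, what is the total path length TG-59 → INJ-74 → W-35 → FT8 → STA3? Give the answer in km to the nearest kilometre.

2568 km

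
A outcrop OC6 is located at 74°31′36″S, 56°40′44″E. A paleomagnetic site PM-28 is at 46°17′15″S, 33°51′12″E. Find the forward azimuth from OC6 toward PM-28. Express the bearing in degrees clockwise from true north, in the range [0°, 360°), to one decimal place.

327.5°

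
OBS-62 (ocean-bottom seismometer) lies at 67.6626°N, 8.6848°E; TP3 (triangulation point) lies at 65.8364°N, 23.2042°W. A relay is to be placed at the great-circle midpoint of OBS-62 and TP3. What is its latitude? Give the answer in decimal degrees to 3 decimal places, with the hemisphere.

67.553°N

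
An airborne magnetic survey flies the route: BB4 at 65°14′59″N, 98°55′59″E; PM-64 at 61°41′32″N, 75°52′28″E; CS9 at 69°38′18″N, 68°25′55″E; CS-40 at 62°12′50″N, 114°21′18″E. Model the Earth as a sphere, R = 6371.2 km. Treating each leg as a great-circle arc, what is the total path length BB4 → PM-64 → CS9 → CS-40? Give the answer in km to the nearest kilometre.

BB4: φ = +65.24972°, λ = +98.93306°
PM-64: φ = +61.69222°, λ = +75.87444°
CS9: φ = +69.63833°, λ = +68.43194°
CS-40: φ = +62.21389°, λ = +114.35500°
BB4→PM-64: c = 0.188901 rad, d = 1203.53 km
PM-64→CS9: c = 0.148403 rad, d = 945.50 km
CS9→CS-40: c = 0.341523 rad, d = 2175.91 km
Total = 1203.53 + 945.50 + 2175.91 = 4324.95 km

4325 km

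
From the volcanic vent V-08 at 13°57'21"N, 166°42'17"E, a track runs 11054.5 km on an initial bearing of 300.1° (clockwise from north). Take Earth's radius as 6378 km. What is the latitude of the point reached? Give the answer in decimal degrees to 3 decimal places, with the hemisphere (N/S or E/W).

26.187°N

V-08: φ = +13.95583°, λ = +166.70472°
δ = d/R = 11054.5/6378 = 1.733224 rad
φ₂ = arcsin(sin φ₁ cos δ + cos φ₁ sin δ cos θ)
   = arcsin(0.24117·-0.16171 + 0.97048·0.98684·0.50151) = 26.18684°
λ₂ = λ₁ + atan2(sin θ sin δ cos φ₁, cos δ − sin φ₁ sin φ₂) = 58.77182°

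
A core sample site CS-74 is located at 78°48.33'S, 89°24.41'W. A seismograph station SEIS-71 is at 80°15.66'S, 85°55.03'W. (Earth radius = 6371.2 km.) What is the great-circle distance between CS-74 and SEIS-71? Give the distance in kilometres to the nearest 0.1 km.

CS-74: φ = -78.80550°, λ = -89.40683°
SEIS-71: φ = -80.26100°, λ = -85.91717°
Δφ = -1.4555°,  Δλ = 3.4897°
a = sin²(Δφ/2) + cos φ₁ cos φ₂ sin²(Δλ/2) = 0.000192
c = 2·arcsin(√a) = 0.027697 rad = 1.5869°
d = R·c = 6371.2 × 0.027697 = 176.5 km

176.5 km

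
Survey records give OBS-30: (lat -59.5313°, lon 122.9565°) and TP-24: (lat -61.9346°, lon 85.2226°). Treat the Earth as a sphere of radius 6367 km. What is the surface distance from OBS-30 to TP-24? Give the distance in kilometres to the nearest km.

2038 km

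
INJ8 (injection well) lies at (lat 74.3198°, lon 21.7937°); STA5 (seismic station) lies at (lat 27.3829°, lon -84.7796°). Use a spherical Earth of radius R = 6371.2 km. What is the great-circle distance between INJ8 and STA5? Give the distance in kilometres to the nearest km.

Δφ = -46.9369°,  Δλ = -106.5733°
a = sin²(Δφ/2) + cos φ₁ cos φ₂ sin²(Δλ/2) = 0.312818
c = 2·arcsin(√a) = 1.187085 rad = 68.0149°
d = R·c = 6371.2 × 1.187085 = 7563.2 km

7563 km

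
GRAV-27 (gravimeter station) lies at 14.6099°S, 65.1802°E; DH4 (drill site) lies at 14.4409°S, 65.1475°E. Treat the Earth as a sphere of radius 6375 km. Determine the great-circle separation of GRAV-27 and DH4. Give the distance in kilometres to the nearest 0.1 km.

Δφ = 0.1690°,  Δλ = -0.0327°
a = sin²(Δφ/2) + cos φ₁ cos φ₂ sin²(Δλ/2) = 0.000002
c = 2·arcsin(√a) = 0.003001 rad = 0.1719°
d = R·c = 6375 × 0.003001 = 19.1 km

19.1 km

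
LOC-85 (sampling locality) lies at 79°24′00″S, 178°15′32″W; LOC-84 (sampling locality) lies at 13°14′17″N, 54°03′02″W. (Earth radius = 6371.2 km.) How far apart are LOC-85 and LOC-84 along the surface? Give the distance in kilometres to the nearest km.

12122 km

LOC-85: φ = -79.40000°, λ = -178.25889°
LOC-84: φ = +13.23806°, λ = -54.05056°
Δφ = 92.6381°,  Δλ = 124.2083°
a = sin²(Δφ/2) + cos φ₁ cos φ₂ sin²(Δλ/2) = 0.662880
c = 2·arcsin(√a) = 1.902611 rad = 109.0116°
d = R·c = 6371.2 × 1.902611 = 12121.9 km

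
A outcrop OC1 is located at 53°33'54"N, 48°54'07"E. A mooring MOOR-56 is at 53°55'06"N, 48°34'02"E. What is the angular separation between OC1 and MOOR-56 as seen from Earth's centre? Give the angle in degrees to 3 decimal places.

0.405°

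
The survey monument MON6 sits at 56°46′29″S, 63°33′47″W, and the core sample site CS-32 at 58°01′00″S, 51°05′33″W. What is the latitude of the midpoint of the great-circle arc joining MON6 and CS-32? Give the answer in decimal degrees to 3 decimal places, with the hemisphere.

MON6: φ = -56.77472°, λ = -63.56306°
CS-32: φ = -58.01667°, λ = -51.09250°
Bx = cos φ₂ cos Δλ = 0.517176,  By = cos φ₂ sin Δλ = 0.114376
φₘ = atan2(sin φ₁ + sin φ₂, √((cos φ₁ + Bx)² + By²)) = -57.54977°
λₘ = λ₁ + atan2(By, cos φ₁ + Bx) = -57.43385°

57.550°S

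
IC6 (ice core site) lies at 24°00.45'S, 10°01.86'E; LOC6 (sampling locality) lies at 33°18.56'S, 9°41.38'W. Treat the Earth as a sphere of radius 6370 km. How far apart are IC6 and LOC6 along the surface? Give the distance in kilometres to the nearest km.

IC6: φ = -24.00750°, λ = +10.03100°
LOC6: φ = -33.30933°, λ = -9.68967°
Δφ = -9.3018°,  Δλ = -19.7207°
a = sin²(Δφ/2) + cos φ₁ cos φ₂ sin²(Δλ/2) = 0.028962
c = 2·arcsin(√a) = 0.342032 rad = 19.5970°
d = R·c = 6370 × 0.342032 = 2178.7 km

2179 km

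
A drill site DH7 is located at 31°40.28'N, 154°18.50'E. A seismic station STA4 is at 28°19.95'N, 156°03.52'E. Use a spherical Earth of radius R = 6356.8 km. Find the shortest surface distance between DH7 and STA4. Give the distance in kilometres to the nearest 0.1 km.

406.8 km

DH7: φ = +31.67133°, λ = +154.30833°
STA4: φ = +28.33250°, λ = +156.05867°
Δφ = -3.3388°,  Δλ = 1.7503°
a = sin²(Δφ/2) + cos φ₁ cos φ₂ sin²(Δλ/2) = 0.001023
c = 2·arcsin(√a) = 0.063995 rad = 3.6666°
d = R·c = 6356.8 × 0.063995 = 406.8 km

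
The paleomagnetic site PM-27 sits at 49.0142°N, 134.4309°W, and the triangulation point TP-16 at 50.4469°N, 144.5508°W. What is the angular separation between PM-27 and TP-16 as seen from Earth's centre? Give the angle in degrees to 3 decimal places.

6.691°

Δφ = 1.4327°,  Δλ = -10.1199°
a = sin²(Δφ/2) + cos φ₁ cos φ₂ sin²(Δλ/2) = 0.003405
c = 2·arcsin(√a) = 0.116775 rad = 6.6907°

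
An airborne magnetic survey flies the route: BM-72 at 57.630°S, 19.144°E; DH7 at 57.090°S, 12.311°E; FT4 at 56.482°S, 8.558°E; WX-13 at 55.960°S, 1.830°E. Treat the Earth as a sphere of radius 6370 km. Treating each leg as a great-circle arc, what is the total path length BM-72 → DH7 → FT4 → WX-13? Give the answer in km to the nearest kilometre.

BM-72→DH7: c = 0.064981 rad, d = 413.93 km
DH7→FT4: c = 0.037411 rad, d = 238.31 km
FT4→WX-13: c = 0.065893 rad, d = 419.74 km
Total = 413.93 + 238.31 + 419.74 = 1071.97 km

1072 km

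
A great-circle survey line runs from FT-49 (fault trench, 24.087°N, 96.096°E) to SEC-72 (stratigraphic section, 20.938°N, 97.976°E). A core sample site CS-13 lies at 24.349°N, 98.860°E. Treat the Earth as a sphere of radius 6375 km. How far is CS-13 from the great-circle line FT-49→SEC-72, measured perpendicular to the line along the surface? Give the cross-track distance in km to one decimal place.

δ₁₃ = central angle FT-49→CS-13 = 0.044232 rad  (haversine)
θ₁₃ = bearing FT-49→CS-13 = 83.500°,  θ₁₂ = bearing FT-49→SEC-72 = 150.757°
dₓₜ = R·arcsin(sin δ₁₃ · sin(θ₁₃ − θ₁₂)) = 6375·arcsin(0.04422·sin(-67.257°)) = -260.039 km
|dₓₜ| = 260.039 km

260.0 km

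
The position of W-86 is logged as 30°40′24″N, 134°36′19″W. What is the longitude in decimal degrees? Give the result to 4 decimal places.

134.6053°W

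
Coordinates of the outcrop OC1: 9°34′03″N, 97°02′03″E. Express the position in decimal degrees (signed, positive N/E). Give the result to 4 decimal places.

lat: 9.5675° N → +9.5675°
lon: 97.0342° E → +97.0342°

+9.5675°, +97.0342°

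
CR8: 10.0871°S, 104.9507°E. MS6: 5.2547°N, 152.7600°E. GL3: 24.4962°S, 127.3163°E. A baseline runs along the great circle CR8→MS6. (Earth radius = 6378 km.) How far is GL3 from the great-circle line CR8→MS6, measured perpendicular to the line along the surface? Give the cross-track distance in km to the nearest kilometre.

2245 km

δ₁₃ = central angle CR8→GL3 = 0.448387 rad  (haversine)
θ₁₃ = bearing CR8→GL3 = 126.990°,  θ₁₂ = bearing CR8→MS6 = 74.306°
dₓₜ = R·arcsin(sin δ₁₃ · sin(θ₁₃ − θ₁₂)) = 6378·arcsin(0.43351·sin(52.684°)) = 2245.037 km
|dₓₜ| = 2245.037 km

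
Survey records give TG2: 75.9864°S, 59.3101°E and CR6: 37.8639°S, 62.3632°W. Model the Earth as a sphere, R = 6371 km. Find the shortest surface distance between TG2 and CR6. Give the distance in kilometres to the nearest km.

Δφ = 38.1225°,  Δλ = -121.6733°
a = sin²(Δφ/2) + cos φ₁ cos φ₂ sin²(Δλ/2) = 0.252430
c = 2·arcsin(√a) = 1.052799 rad = 60.3210°
d = R·c = 6371 × 1.052799 = 6707.4 km

6707 km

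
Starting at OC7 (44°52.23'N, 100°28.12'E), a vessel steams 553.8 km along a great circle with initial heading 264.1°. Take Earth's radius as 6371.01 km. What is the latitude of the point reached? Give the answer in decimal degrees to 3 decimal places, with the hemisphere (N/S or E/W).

44.148°N

OC7: φ = +44.87050°, λ = +100.46867°
δ = d/R = 553.8/6371.01 = 0.086925 rad
φ₂ = arcsin(sin φ₁ cos δ + cos φ₁ sin δ cos θ)
   = arcsin(0.70551·0.99622 + 0.70870·0.08682·-0.10279) = 44.14835°
λ₂ = λ₁ + atan2(sin θ sin δ cos φ₁, cos δ − sin φ₁ sin φ₂) = 93.55637°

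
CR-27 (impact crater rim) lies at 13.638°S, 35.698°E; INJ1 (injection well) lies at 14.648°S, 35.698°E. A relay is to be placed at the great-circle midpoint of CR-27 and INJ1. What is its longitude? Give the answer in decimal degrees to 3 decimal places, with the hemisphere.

35.698°E

Bx = cos φ₂ cos Δλ = 0.967498,  By = cos φ₂ sin Δλ = 0.000000
φₘ = atan2(sin φ₁ + sin φ₂, √((cos φ₁ + Bx)² + By²)) = -14.14300°
λₘ = λ₁ + atan2(By, cos φ₁ + Bx) = 35.69800°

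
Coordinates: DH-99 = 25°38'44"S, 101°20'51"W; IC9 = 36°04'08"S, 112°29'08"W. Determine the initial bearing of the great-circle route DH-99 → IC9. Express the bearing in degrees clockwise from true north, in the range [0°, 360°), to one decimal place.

219.8°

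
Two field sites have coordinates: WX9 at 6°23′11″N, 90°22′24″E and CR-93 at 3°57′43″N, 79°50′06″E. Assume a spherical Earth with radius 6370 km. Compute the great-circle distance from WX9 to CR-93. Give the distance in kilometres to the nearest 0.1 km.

1197.5 km

WX9: φ = +6.38639°, λ = +90.37333°
CR-93: φ = +3.96194°, λ = +79.83500°
Δφ = -2.4244°,  Δλ = -10.5383°
a = sin²(Δφ/2) + cos φ₁ cos φ₂ sin²(Δλ/2) = 0.008809
c = 2·arcsin(√a) = 0.187987 rad = 10.7709°
d = R·c = 6370 × 0.187987 = 1197.5 km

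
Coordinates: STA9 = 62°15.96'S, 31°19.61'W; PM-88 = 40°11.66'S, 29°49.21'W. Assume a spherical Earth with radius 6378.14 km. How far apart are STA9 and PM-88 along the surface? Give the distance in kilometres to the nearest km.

2459 km

STA9: φ = -62.26600°, λ = -31.32683°
PM-88: φ = -40.19433°, λ = -29.82017°
Δφ = 22.0717°,  Δλ = 1.5067°
a = sin²(Δφ/2) + cos φ₁ cos φ₂ sin²(Δλ/2) = 0.036704
c = 2·arcsin(√a) = 0.385550 rad = 22.0904°
d = R·c = 6378.14 × 0.385550 = 2459.1 km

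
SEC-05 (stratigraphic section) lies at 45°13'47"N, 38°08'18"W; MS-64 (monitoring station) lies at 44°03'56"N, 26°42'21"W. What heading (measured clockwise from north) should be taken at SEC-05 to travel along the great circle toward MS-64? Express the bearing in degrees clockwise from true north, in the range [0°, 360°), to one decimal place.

SEC-05: φ = +45.22972°, λ = -38.13833°
MS-64: φ = +44.06556°, λ = -26.70583°
Δλ = 11.4325°
y = sin Δλ · cos φ₂ = 0.142425
x = cos φ₁ sin φ₂ − sin φ₁ cos φ₂ cos Δλ = -0.010196
θ = atan2(y, x) = 94.0946° → 94.0946° (mod 360°)

94.1°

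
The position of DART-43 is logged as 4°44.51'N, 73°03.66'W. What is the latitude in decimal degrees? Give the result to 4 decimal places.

4.7418°N

4° + 44.51′/60 = 4 + 0.74183 = 4.7418°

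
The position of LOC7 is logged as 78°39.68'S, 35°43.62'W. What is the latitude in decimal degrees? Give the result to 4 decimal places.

78° + 39.68′/60 = 78 + 0.66133 = 78.6613°

78.6613°S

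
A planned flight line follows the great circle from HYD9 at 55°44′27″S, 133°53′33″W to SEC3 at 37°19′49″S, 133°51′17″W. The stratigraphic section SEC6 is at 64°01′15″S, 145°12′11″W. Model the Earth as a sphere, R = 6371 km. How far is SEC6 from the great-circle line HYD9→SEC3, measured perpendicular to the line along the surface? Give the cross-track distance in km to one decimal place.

546.4 km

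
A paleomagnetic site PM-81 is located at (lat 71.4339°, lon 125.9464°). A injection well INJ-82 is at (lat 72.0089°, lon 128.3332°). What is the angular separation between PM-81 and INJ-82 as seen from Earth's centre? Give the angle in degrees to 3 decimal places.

Δφ = 0.5750°,  Δλ = 2.3868°
a = sin²(Δφ/2) + cos φ₁ cos φ₂ sin²(Δλ/2) = 0.000068
c = 2·arcsin(√a) = 0.016473 rad = 0.9438°

0.944°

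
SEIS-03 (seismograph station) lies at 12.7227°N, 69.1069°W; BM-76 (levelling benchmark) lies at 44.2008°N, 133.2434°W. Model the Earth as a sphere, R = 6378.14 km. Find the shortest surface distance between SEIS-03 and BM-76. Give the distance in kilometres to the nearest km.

Δφ = 31.4781°,  Δλ = -64.1365°
a = sin²(Δφ/2) + cos φ₁ cos φ₂ sin²(Δλ/2) = 0.270702
c = 2·arcsin(√a) = 1.094383 rad = 62.7035°
d = R·c = 6378.14 × 1.094383 = 6980.1 km

6980 km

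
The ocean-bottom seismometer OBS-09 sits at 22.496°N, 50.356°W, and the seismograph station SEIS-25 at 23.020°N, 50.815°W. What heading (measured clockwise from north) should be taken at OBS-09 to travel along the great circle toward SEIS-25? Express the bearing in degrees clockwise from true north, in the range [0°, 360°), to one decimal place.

321.2°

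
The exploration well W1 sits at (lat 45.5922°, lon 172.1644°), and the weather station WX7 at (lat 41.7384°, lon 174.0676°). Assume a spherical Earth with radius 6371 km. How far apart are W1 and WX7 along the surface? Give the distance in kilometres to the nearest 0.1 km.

455.0 km

Δφ = -3.8538°,  Δλ = 1.9032°
a = sin²(Δφ/2) + cos φ₁ cos φ₂ sin²(Δλ/2) = 0.001275
c = 2·arcsin(√a) = 0.071419 rad = 4.0920°
d = R·c = 6371 × 0.071419 = 455.0 km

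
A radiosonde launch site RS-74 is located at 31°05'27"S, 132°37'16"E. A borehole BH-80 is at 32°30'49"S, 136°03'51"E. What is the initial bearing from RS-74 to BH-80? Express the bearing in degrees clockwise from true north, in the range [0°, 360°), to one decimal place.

116.8°

RS-74: φ = -31.09083°, λ = +132.62111°
BH-80: φ = -32.51361°, λ = +136.06417°
Δλ = 3.4431°
y = sin Δλ · cos φ₂ = 0.050643
x = cos φ₁ sin φ₂ − sin φ₁ cos φ₂ cos Δλ = -0.025616
θ = atan2(y, x) = 116.8304° → 116.8304° (mod 360°)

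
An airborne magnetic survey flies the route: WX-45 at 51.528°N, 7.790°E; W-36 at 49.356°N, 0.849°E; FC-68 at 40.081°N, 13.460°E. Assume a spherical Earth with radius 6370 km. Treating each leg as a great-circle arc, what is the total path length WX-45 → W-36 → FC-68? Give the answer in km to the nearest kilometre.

WX-45→W-36: c = 0.085914 rad, d = 547.27 km
W-36→FC-68: c = 0.224513 rad, d = 1430.14 km
Total = 547.27 + 1430.14 = 1977.42 km

1977 km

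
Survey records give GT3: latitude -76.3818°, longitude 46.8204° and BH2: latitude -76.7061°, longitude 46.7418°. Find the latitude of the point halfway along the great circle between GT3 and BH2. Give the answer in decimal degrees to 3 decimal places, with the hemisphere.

76.544°S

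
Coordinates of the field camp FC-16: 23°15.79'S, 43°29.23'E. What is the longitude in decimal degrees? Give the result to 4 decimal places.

43.4872°E

43° + 29.23′/60 = 43 + 0.48717 = 43.4872°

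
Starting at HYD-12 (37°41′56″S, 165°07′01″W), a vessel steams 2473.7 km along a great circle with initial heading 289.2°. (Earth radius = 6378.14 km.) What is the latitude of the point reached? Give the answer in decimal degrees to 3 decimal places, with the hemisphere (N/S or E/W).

HYD-12: φ = -37.69889°, λ = -165.11694°
δ = d/R = 2473.7/6378.14 = 0.387840 rad
φ₂ = arcsin(sin φ₁ cos δ + cos φ₁ sin δ cos θ)
   = arcsin(-0.61151·0.92573 + 0.79124·0.37819·0.32887) = -27.88408°
λ₂ = λ₁ + atan2(sin θ sin δ cos φ₁, cos δ − sin φ₁ sin φ₂) = 171.05033°

27.884°S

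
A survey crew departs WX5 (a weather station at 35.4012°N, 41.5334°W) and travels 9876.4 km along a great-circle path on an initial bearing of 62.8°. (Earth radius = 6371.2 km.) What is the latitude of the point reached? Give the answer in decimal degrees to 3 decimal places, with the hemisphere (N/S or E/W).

22.610°N

δ = d/R = 9876.4/6371.2 = 1.550163 rad
φ₂ = arcsin(sin φ₁ cos δ + cos φ₁ sin δ cos θ)
   = arcsin(0.57930·0.02063 + 0.81512·0.99979·0.45710) = 22.61024°
λ₂ = λ₁ + atan2(sin θ sin δ cos φ₁, cos δ − sin φ₁ sin φ₂) = 64.04543°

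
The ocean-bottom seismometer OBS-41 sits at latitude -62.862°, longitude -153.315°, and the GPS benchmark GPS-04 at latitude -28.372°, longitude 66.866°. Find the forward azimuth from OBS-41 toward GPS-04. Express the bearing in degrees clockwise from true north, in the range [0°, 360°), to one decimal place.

214.9°

Δλ = -139.8190°
y = sin Δλ · cos φ₂ = -0.567703
x = cos φ₁ sin φ₂ − sin φ₁ cos φ₂ cos Δλ = -0.814984
θ = atan2(y, x) = -145.1396° → 214.8604° (mod 360°)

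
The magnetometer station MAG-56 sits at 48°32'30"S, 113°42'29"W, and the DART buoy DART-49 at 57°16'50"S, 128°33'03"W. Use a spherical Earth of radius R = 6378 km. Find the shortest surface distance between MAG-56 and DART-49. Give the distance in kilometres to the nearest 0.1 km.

1386.9 km

MAG-56: φ = -48.54167°, λ = -113.70806°
DART-49: φ = -57.28056°, λ = -128.55083°
Δφ = -8.7389°,  Δλ = -14.8428°
a = sin²(Δφ/2) + cos φ₁ cos φ₂ sin²(Δλ/2) = 0.011775
c = 2·arcsin(√a) = 0.217455 rad = 12.4592°
d = R·c = 6378 × 0.217455 = 1386.9 km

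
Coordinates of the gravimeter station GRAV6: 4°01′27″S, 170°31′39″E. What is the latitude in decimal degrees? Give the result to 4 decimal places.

4.0242°S

4° + 1′/60 + 27″/3600 = 4 + 0.01667 + 0.00750 = 4.0242°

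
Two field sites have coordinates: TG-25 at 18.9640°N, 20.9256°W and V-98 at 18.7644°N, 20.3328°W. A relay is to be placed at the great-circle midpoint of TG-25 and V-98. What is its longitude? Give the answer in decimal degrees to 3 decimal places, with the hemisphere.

Bx = cos φ₂ cos Δλ = 0.946799,  By = cos φ₂ sin Δλ = 0.009796
φₘ = atan2(sin φ₁ + sin φ₂, √((cos φ₁ + Bx)² + By²)) = 18.86443°
λₘ = λ₁ + atan2(By, cos φ₁ + Bx) = -20.62902°

20.629°W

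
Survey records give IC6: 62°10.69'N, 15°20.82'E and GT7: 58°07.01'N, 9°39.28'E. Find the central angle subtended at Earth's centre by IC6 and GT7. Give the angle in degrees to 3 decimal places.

4.948°

IC6: φ = +62.17817°, λ = +15.34700°
GT7: φ = +58.11683°, λ = +9.65467°
Δφ = -4.0613°,  Δλ = -5.6923°
a = sin²(Δφ/2) + cos φ₁ cos φ₂ sin²(Δλ/2) = 0.001863
c = 2·arcsin(√a) = 0.086361 rad = 4.9481°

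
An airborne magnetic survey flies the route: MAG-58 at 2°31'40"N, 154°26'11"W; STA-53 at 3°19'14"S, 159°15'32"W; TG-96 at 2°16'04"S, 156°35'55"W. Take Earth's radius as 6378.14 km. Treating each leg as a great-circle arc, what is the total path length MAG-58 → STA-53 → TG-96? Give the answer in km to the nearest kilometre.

MAG-58: φ = +2.52778°, λ = -154.43639°
STA-53: φ = -3.32056°, λ = -159.25889°
TG-96: φ = -2.26778°, λ = -156.59861°
MAG-58→STA-53: c = 0.132275 rad, d = 843.67 km
STA-53→TG-96: c = 0.049882 rad, d = 318.16 km
Total = 843.67 + 318.16 = 1161.82 km

1162 km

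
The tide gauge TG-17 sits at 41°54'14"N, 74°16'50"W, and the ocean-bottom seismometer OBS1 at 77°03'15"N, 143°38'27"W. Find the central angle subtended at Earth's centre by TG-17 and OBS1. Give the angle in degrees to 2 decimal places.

44.79°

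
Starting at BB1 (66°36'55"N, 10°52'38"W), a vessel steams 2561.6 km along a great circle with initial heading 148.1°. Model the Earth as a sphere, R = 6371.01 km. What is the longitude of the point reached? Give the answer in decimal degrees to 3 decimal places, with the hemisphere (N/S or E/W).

BB1: φ = +66.61528°, λ = -10.87722°
δ = d/R = 2561.6/6371.01 = 0.402071 rad
φ₂ = arcsin(sin φ₁ cos δ + cos φ₁ sin δ cos θ)
   = arcsin(0.91786·0.92025 + 0.39690·0.39133·-0.84897) = 45.46340°
λ₂ = λ₁ + atan2(sin θ sin δ cos φ₁, cos δ − sin φ₁ sin φ₂) = 6.27080°

6.271°E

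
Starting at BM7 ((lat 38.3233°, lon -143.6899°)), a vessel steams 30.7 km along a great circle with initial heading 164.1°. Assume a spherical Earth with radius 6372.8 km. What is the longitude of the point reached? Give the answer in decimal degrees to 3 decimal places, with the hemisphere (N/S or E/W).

143.594°W

δ = d/R = 30.7/6372.8 = 0.004817 rad
φ₂ = arcsin(sin φ₁ cos δ + cos φ₁ sin δ cos θ)
   = arcsin(0.62010·0.99999 + 0.78452·0.00482·-0.96174) = 38.05781°
λ₂ = λ₁ + atan2(sin θ sin δ cos φ₁, cos δ − sin φ₁ sin φ₂) = -143.59387°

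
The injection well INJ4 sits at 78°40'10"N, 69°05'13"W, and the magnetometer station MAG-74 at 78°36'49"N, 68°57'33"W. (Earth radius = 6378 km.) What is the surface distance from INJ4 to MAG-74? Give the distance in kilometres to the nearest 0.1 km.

6.8 km

INJ4: φ = +78.66944°, λ = -69.08694°
MAG-74: φ = +78.61361°, λ = -68.95917°
Δφ = -0.0558°,  Δλ = 0.1278°
a = sin²(Δφ/2) + cos φ₁ cos φ₂ sin²(Δλ/2) = 0.000000
c = 2·arcsin(√a) = 0.001069 rad = 0.0612°
d = R·c = 6378 × 0.001069 = 6.8 km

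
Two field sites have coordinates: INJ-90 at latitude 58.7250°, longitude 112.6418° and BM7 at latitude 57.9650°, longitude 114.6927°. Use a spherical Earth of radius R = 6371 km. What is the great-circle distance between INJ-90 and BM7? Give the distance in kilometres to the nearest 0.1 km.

146.5 km

Δφ = -0.7600°,  Δλ = 2.0509°
a = sin²(Δφ/2) + cos φ₁ cos φ₂ sin²(Δλ/2) = 0.000132
c = 2·arcsin(√a) = 0.022995 rad = 1.3175°
d = R·c = 6371 × 0.022995 = 146.5 km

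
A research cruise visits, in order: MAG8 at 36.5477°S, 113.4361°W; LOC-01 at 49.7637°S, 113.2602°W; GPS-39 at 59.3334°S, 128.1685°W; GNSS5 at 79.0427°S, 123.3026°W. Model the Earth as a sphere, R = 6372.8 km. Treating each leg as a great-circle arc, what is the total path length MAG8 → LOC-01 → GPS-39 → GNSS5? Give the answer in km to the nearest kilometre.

MAG8→LOC-01: c = 0.230673 rad, d = 1470.04 km
LOC-01→GPS-39: c = 0.224101 rad, d = 1428.15 km
GPS-39→GNSS5: c = 0.345027 rad, d = 2198.79 km
Total = 1470.04 + 1428.15 + 2198.79 = 5096.98 km

5097 km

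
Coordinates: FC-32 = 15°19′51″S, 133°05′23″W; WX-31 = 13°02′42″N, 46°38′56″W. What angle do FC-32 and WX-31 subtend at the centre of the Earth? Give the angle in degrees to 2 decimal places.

90.08°

FC-32: φ = -15.33083°, λ = -133.08972°
WX-31: φ = +13.04500°, λ = -46.64889°
Δφ = 28.3758°,  Δλ = 86.4408°
a = sin²(Δφ/2) + cos φ₁ cos φ₂ sin²(Δλ/2) = 0.500676
c = 2·arcsin(√a) = 1.572149 rad = 90.0775°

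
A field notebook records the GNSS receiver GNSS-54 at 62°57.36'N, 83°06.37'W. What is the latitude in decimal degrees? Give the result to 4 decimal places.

62.9560°N

62° + 57.36′/60 = 62 + 0.95600 = 62.9560°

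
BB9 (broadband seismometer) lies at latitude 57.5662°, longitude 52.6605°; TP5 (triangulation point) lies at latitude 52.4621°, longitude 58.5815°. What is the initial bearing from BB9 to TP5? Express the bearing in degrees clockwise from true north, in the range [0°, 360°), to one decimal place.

Δλ = 5.9210°
y = sin Δλ · cos φ₂ = 0.062852
x = cos φ₁ sin φ₂ − sin φ₁ cos φ₂ cos Δλ = -0.086222
θ = atan2(y, x) = 143.9096° → 143.9096° (mod 360°)

143.9°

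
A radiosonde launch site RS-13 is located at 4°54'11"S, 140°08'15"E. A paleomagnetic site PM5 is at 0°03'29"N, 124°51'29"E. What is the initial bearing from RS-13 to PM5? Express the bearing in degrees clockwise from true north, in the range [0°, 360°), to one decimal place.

RS-13: φ = -4.90306°, λ = +140.13750°
PM5: φ = +0.05806°, λ = +124.85806°
Δλ = -15.2794°
y = sin Δλ · cos φ₂ = -0.263527
x = cos φ₁ sin φ₂ − sin φ₁ cos φ₂ cos Δλ = 0.083458
θ = atan2(y, x) = -72.4271° → 287.5729° (mod 360°)

287.6°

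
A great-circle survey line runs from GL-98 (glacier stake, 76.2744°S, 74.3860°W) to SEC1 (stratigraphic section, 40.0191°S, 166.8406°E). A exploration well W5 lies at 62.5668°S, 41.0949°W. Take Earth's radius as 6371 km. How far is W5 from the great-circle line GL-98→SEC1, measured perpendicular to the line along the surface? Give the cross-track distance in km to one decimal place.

146.4 km

δ₁₃ = central angle GL-98→W5 = 0.305893 rad  (haversine)
θ₁₃ = bearing GL-98→W5 = 57.112°,  θ₁₂ = bearing GL-98→SEC1 = 232.738°
dₓₜ = R·arcsin(sin δ₁₃ · sin(θ₁₃ − θ₁₂)) = 6371·arcsin(0.30115·sin(-175.625°)) = -146.368 km
|dₓₜ| = 146.368 km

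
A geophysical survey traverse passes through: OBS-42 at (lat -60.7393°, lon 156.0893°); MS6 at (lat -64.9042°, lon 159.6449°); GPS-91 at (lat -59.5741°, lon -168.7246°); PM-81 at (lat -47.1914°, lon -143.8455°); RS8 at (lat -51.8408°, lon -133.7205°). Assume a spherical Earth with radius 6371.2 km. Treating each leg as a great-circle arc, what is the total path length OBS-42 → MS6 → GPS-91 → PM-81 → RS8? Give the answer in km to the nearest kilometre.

5238 km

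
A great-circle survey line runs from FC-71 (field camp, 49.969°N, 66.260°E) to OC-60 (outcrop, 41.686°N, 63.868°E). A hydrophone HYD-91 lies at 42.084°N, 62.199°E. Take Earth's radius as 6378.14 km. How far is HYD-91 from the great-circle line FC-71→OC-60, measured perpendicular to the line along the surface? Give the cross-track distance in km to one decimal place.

143.9 km

δ₁₃ = central angle FC-71→HYD-91 = 0.146097 rad  (haversine)
θ₁₃ = bearing FC-71→HYD-91 = 201.164°,  θ₁₂ = bearing FC-71→OC-60 = 192.249°
dₓₜ = R·arcsin(sin δ₁₃ · sin(θ₁₃ − θ₁₂)) = 6378.14·arcsin(0.14558·sin(8.915°)) = 143.899 km
|dₓₜ| = 143.899 km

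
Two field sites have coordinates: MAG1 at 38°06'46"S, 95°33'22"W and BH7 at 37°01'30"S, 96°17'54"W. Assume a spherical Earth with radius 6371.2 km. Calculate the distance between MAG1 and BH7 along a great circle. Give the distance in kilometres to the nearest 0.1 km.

137.5 km

MAG1: φ = -38.11278°, λ = -95.55611°
BH7: φ = -37.02500°, λ = -96.29833°
Δφ = 1.0878°,  Δλ = -0.7422°
a = sin²(Δφ/2) + cos φ₁ cos φ₂ sin²(Δλ/2) = 0.000116
c = 2·arcsin(√a) = 0.021584 rad = 1.2367°
d = R·c = 6371.2 × 0.021584 = 137.5 km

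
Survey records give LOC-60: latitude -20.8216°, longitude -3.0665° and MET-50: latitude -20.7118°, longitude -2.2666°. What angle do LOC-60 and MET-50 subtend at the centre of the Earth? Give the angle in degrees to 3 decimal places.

0.756°

Δφ = 0.1098°,  Δλ = 0.7999°
a = sin²(Δφ/2) + cos φ₁ cos φ₂ sin²(Δλ/2) = 0.000044
c = 2·arcsin(√a) = 0.013194 rad = 0.7559°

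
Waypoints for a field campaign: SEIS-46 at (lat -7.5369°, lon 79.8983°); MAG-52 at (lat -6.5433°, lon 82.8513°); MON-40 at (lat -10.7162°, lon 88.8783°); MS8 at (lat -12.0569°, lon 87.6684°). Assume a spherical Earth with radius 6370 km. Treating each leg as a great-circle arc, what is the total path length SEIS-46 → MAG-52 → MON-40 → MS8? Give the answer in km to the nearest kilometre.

1352 km

SEIS-46→MAG-52: c = 0.054010 rad, d = 344.04 km
MAG-52→MON-40: c = 0.126945 rad, d = 808.64 km
MON-40→MS8: c = 0.031242 rad, d = 199.01 km
Total = 344.04 + 808.64 + 199.01 = 1351.69 km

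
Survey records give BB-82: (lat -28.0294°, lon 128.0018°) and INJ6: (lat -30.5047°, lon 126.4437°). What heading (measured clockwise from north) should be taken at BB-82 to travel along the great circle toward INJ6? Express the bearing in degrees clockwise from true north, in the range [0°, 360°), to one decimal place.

208.4°

Δλ = -1.5581°
y = sin Δλ · cos φ₂ = -0.023427
x = cos φ₁ sin φ₂ − sin φ₁ cos φ₂ cos Δλ = -0.043338
θ = atan2(y, x) = -151.6060° → 208.3940° (mod 360°)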